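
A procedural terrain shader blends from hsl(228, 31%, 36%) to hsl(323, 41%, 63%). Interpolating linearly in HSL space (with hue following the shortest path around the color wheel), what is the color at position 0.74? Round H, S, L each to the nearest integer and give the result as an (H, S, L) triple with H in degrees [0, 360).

(298, 38, 56)

Hue arc: Δh = 323 − 228 = 95° (|Δh| ≤ 180, already the shorter path).
H = 228 + 0.74 × (95) = 298.3 → 298°
S = 31 + 0.74 × (41 − 31) = 38.4 → 38%
L = 36 + 0.74 × (63 − 36) = 55.98 → 56%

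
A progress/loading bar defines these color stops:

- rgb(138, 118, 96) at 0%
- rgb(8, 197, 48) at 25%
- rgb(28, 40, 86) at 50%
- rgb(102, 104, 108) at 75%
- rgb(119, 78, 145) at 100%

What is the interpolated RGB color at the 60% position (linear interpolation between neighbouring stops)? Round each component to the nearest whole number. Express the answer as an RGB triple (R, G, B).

60% lies between the 50% and 75% stops, so the local fraction is t = (60 − 50)/(75 − 50) = 10/25 ≈ 0.4.
R = 28 + 0.4 × (102 − 28) = 57.6 → 58
G = 40 + 0.4 × (104 − 40) = 65.6 → 66
B = 86 + 0.4 × (108 − 86) = 94.8 → 95

(58, 66, 95)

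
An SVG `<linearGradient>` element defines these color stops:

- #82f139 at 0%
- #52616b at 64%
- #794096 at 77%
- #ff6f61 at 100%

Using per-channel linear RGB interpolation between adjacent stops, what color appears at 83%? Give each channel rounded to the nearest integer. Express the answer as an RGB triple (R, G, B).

(156, 76, 136)

83% lies between the 77% and 100% stops, so the local fraction is t = (83 − 77)/(100 − 77) = 6/23 ≈ 0.2609.
#794096 → (121, 64, 150); #ff6f61 → (255, 111, 97).
R = 121 + 0.2609 × (255 − 121) = 155.961 → 156
G = 64 + 0.2609 × (111 − 64) = 76.262 → 76
B = 150 + 0.2609 × (97 − 150) = 136.172 → 136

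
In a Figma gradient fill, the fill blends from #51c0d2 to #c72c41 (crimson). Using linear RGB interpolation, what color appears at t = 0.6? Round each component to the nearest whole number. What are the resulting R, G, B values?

(152, 103, 123)

#51c0d2 → (81, 192, 210); #c72c41 → (199, 44, 65).
R = 81 + 0.6 × (199 − 81) = 81 + 0.6 × 118 = 151.8 → 152
G = 192 + 0.6 × (44 − 192) = 192 + 0.6 × -148 = 103.2 → 103
B = 210 + 0.6 × (65 − 210) = 210 + 0.6 × -145 = 123 → 123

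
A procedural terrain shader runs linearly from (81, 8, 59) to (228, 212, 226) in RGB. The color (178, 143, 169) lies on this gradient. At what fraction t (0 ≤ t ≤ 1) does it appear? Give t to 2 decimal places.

Invert the lerp on the G channel (largest span, 204): t = (143 − 8) / (212 − 8) = 135/204 = 0.66176.
Check on R: (178 − 81)/(228 − 81) = 0.6599 ✓

0.66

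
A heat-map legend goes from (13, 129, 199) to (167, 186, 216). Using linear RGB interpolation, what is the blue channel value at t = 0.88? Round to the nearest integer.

B = 199 + 0.88 × (216 − 199) = 213.96 → 214

214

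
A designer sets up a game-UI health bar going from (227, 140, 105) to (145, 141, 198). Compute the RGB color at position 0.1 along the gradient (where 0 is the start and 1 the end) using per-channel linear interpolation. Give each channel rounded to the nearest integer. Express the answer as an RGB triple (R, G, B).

(219, 140, 114)

R = 227 + 0.1 × (145 − 227) = 227 + 0.1 × -82 = 218.8 → 219
G = 140 + 0.1 × (141 − 140) = 140 + 0.1 × 1 = 140.1 → 140
B = 105 + 0.1 × (198 − 105) = 105 + 0.1 × 93 = 114.3 → 114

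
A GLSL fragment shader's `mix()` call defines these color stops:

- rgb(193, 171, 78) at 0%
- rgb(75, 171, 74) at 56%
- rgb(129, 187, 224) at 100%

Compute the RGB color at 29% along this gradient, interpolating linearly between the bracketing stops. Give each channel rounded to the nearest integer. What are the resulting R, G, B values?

(132, 171, 76)

29% lies between the 0% and 56% stops, so the local fraction is t = (29 − 0)/(56 − 0) = 29/56 ≈ 0.5179.
R = 193 + 0.5179 × (75 − 193) = 131.888 → 132
G = 171 + 0.5179 × (171 − 171) = 171 → 171
B = 78 + 0.5179 × (74 − 78) = 75.928 → 76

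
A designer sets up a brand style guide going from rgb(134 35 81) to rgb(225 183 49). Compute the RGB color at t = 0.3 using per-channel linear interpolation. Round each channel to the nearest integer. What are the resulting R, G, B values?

(161, 79, 71)

R = 134 + 0.3 × (225 − 134) = 134 + 0.3 × 91 = 161.3 → 161
G = 35 + 0.3 × (183 − 35) = 35 + 0.3 × 148 = 79.4 → 79
B = 81 + 0.3 × (49 − 81) = 81 + 0.3 × -32 = 71.4 → 71
So the blended color is (161, 79, 71), about #a14f47.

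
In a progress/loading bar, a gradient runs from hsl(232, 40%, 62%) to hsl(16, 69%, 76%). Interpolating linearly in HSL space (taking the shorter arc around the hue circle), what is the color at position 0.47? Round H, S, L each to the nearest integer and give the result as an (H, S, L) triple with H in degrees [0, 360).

(300, 54, 69)

Hue: 16 − 232 = -216°, but |-216| > 180 so the shorter arc goes the other way: Δh = -216 + 360 = 144°.
H = 232 + 0.47 × (144) = 299.68 → 300°
S = 40 + 0.47 × (69 − 40) = 53.63 → 54%
L = 62 + 0.47 × (76 − 62) = 68.58 → 69%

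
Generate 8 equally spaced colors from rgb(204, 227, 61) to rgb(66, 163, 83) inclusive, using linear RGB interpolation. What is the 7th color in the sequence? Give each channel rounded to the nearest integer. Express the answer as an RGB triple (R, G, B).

With 8 swatches and endpoints inclusive, swatch 7 sits at t = (7 − 1)/(8 − 1) = 6/7 ≈ 0.8571.
R = 204 + 0.8571 × (66 − 204) = 85.72 → 86
G = 227 + 0.8571 × (163 − 227) = 172.146 → 172
B = 61 + 0.8571 × (83 − 61) = 79.856 → 80

(86, 172, 80)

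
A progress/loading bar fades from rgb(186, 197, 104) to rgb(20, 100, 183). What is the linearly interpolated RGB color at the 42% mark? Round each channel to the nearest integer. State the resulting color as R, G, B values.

42% corresponds to t = 0.42.
R = 186 + 0.42 × (20 − 186) = 186 + 0.42 × -166 = 116.28 → 116
G = 197 + 0.42 × (100 − 197) = 197 + 0.42 × -97 = 156.26 → 156
B = 104 + 0.42 × (183 − 104) = 104 + 0.42 × 79 = 137.18 → 137
So the blended color is (116, 156, 137), about #749c89.

(116, 156, 137)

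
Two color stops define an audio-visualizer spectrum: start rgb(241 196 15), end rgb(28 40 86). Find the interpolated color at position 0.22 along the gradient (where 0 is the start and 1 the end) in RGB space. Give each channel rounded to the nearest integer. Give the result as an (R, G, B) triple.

R = 241 + 0.22 × (28 − 241) = 241 + 0.22 × -213 = 194.14 → 194
G = 196 + 0.22 × (40 − 196) = 196 + 0.22 × -156 = 161.68 → 162
B = 15 + 0.22 × (86 − 15) = 15 + 0.22 × 71 = 30.62 → 31

(194, 162, 31)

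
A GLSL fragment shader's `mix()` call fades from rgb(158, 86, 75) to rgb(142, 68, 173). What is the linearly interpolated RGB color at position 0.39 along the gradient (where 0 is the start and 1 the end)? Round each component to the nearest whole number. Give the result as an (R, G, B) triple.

R = 158 + 0.39 × (142 − 158) = 158 + 0.39 × -16 = 151.76 → 152
G = 86 + 0.39 × (68 − 86) = 86 + 0.39 × -18 = 78.98 → 79
B = 75 + 0.39 × (173 − 75) = 75 + 0.39 × 98 = 113.22 → 113

(152, 79, 113)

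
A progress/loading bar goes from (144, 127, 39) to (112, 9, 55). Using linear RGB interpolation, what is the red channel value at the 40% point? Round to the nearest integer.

131

R = 144 + 0.4 × (112 − 144) = 131.2 → 131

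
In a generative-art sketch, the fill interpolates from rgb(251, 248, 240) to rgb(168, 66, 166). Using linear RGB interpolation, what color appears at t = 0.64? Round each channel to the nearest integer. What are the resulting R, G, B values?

R = 251 + 0.64 × (168 − 251) = 251 + 0.64 × -83 = 197.88 → 198
G = 248 + 0.64 × (66 − 248) = 248 + 0.64 × -182 = 131.52 → 132
B = 240 + 0.64 × (166 − 240) = 240 + 0.64 × -74 = 192.64 → 193

(198, 132, 193)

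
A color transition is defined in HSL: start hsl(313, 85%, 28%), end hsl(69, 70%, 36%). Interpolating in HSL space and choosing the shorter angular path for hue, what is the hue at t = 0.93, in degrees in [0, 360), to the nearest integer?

61

Hue: 69 − 313 = -244°, but |-244| > 180 so the shorter arc goes the other way: Δh = -244 + 360 = 116°.
H = 313 + 0.93 × (116) = 420.88 → 421 → 421 mod 360 = 61°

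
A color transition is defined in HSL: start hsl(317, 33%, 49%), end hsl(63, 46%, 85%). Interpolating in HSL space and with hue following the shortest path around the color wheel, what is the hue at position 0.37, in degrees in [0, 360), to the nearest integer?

356

Hue: 63 − 317 = -254°, but |-254| > 180 so the shorter arc goes the other way: Δh = -254 + 360 = 106°.
H = 317 + 0.37 × (106) = 356.22 → 356°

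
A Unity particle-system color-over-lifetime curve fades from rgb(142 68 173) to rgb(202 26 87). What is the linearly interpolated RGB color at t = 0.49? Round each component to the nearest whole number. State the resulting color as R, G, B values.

R = 142 + 0.49 × (202 − 142) = 142 + 0.49 × 60 = 171.4 → 171
G = 68 + 0.49 × (26 − 68) = 68 + 0.49 × -42 = 47.42 → 47
B = 173 + 0.49 × (87 − 173) = 173 + 0.49 × -86 = 130.86 → 131
So the blended color is (171, 47, 131), about #ab2f83.

(171, 47, 131)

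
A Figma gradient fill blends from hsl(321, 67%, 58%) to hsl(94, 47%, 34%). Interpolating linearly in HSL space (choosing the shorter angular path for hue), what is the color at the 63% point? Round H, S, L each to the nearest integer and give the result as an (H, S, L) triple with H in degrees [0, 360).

(45, 54, 43)

Hue: 94 − 321 = -227°, but |-227| > 180 so the shorter arc goes the other way: Δh = -227 + 360 = 133°.
H = 321 + 0.63 × (133) = 404.79 → 405 → 405 mod 360 = 45°
S = 67 + 0.63 × (47 − 67) = 54.4 → 54%
L = 58 + 0.63 × (34 − 58) = 42.88 → 43%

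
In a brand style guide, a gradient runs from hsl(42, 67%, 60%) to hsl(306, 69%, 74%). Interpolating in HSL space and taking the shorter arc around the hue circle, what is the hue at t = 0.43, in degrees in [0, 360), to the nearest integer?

1

Hue: 306 − 42 = 264°, but |264| > 180 so the shorter arc goes the other way: Δh = 264 − 360 = -96°.
H = 42 + 0.43 × (-96) = 0.72 → 1°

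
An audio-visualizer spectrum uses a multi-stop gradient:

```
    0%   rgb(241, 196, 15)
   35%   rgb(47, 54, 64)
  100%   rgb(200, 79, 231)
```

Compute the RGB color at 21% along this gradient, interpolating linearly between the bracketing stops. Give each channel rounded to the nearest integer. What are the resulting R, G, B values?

(125, 111, 44)

21% lies between the 0% and 35% stops, so the local fraction is t = (21 − 0)/(35 − 0) = 21/35 ≈ 0.6.
R = 241 + 0.6 × (47 − 241) = 124.6 → 125
G = 196 + 0.6 × (54 − 196) = 110.8 → 111
B = 15 + 0.6 × (64 − 15) = 44.4 → 44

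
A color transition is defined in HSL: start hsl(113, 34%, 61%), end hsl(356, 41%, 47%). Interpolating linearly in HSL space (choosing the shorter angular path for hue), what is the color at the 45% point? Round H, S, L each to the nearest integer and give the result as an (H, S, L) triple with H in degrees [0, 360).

Hue: 356 − 113 = 243°, but |243| > 180 so the shorter arc goes the other way: Δh = 243 − 360 = -117°.
H = 113 + 0.45 × (-117) = 60.35 → 60°
S = 34 + 0.45 × (41 − 34) = 37.15 → 37%
L = 61 + 0.45 × (47 − 61) = 54.7 → 55%

(60, 37, 55)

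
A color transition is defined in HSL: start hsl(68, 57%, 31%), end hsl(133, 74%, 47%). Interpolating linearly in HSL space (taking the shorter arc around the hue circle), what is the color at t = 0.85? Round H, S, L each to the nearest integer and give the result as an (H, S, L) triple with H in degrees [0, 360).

(123, 71, 45)

Hue arc: Δh = 133 − 68 = 65° (|Δh| ≤ 180, already the shorter path).
H = 68 + 0.85 × (65) = 123.25 → 123°
S = 57 + 0.85 × (74 − 57) = 71.45 → 71%
L = 31 + 0.85 × (47 − 31) = 44.6 → 45%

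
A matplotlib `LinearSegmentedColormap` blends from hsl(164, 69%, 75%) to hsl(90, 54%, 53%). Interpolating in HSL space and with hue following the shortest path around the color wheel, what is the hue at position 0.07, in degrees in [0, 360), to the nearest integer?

159

Hue arc: Δh = 90 − 164 = -74° (|Δh| ≤ 180, already the shorter path).
H = 164 + 0.07 × (-74) = 158.82 → 159°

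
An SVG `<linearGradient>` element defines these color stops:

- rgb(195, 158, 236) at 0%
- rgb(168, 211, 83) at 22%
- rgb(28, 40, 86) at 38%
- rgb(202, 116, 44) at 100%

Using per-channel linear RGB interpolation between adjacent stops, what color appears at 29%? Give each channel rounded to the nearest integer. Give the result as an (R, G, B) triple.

29% lies between the 22% and 38% stops, so the local fraction is t = (29 − 22)/(38 − 22) = 7/16 ≈ 0.4375.
R = 168 + 0.4375 × (28 − 168) = 106.75 → 107
G = 211 + 0.4375 × (40 − 211) = 136.188 → 136
B = 83 + 0.4375 × (86 − 83) = 84.312 → 84

(107, 136, 84)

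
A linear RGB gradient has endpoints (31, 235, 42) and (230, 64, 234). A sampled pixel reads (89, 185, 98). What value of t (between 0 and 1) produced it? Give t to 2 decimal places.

0.29

Invert the lerp on the R channel (largest span, 199): t = (89 − 31) / (230 − 31) = 58/199 = 0.29146.
Check on G: (185 − 235)/(64 − 235) = 0.2924 ✓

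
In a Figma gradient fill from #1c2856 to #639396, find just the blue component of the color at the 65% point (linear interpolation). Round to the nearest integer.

B₁ = 86 (from #1c2856), B₂ = 150 (from #639396).
B = 86 + 0.65 × (150 − 86) = 127.6 → 128

128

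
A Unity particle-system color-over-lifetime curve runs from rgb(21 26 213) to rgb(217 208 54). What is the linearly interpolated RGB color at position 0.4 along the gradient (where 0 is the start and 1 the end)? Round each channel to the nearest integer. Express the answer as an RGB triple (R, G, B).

R = 21 + 0.4 × (217 − 21) = 21 + 0.4 × 196 = 99.4 → 99
G = 26 + 0.4 × (208 − 26) = 26 + 0.4 × 182 = 98.8 → 99
B = 213 + 0.4 × (54 − 213) = 213 + 0.4 × -159 = 149.4 → 149

(99, 99, 149)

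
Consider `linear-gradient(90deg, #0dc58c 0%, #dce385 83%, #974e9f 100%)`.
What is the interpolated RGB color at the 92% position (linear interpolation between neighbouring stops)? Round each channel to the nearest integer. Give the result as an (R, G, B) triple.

(183, 148, 147)

92% lies between the 83% and 100% stops, so the local fraction is t = (92 − 83)/(100 − 83) = 9/17 ≈ 0.5294.
#dce385 → (220, 227, 133); #974e9f → (151, 78, 159).
R = 220 + 0.5294 × (151 − 220) = 183.471 → 183
G = 227 + 0.5294 × (78 − 227) = 148.119 → 148
B = 133 + 0.5294 × (159 − 133) = 146.764 → 147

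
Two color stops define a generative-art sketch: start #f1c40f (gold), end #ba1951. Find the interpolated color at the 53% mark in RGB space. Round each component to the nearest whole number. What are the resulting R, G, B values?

#f1c40f → (241, 196, 15); #ba1951 → (186, 25, 81).
53% corresponds to t = 0.53.
R = 241 + 0.53 × (186 − 241) = 241 + 0.53 × -55 = 211.85 → 212
G = 196 + 0.53 × (25 − 196) = 196 + 0.53 × -171 = 105.37 → 105
B = 15 + 0.53 × (81 − 15) = 15 + 0.53 × 66 = 49.98 → 50

(212, 105, 50)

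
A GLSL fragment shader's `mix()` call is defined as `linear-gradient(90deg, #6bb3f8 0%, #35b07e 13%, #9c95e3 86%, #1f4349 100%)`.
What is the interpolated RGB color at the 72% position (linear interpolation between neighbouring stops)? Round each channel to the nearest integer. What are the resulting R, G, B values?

72% lies between the 13% and 86% stops, so the local fraction is t = (72 − 13)/(86 − 13) = 59/73 ≈ 0.8082.
#35b07e → (53, 176, 126); #9c95e3 → (156, 149, 227).
R = 53 + 0.8082 × (156 − 53) = 136.245 → 136
G = 176 + 0.8082 × (149 − 176) = 154.179 → 154
B = 126 + 0.8082 × (227 − 126) = 207.628 → 208

(136, 154, 208)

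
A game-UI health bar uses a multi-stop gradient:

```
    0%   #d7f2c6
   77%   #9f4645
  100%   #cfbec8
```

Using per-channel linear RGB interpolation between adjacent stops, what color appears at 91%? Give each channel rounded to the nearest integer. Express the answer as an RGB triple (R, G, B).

91% lies between the 77% and 100% stops, so the local fraction is t = (91 − 77)/(100 − 77) = 14/23 ≈ 0.6087.
#9f4645 → (159, 70, 69); #cfbec8 → (207, 190, 200).
R = 159 + 0.6087 × (207 − 159) = 188.218 → 188
G = 70 + 0.6087 × (190 − 70) = 143.044 → 143
B = 69 + 0.6087 × (200 − 69) = 148.74 → 149

(188, 143, 149)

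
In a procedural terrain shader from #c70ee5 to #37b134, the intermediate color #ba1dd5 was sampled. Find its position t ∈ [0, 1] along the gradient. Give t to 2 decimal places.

Invert the lerp on the B channel (largest span, 177): t = (213 − 229) / (52 − 229) = -16/-177 = 0.090395.
Check on R: (186 − 199)/(55 − 199) = 0.09028 ✓

0.09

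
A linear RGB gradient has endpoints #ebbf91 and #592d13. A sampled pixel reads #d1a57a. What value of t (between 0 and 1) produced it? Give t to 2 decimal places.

Invert the lerp on the R channel (largest span, 146): t = (209 − 235) / (89 − 235) = -26/-146 = 0.17808.
Check on G: (165 − 191)/(45 − 191) = 0.1781 ✓

0.18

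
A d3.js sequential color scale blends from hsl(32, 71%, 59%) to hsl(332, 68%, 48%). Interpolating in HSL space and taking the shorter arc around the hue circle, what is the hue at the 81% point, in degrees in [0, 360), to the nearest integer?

343

Hue: 332 − 32 = 300°, but |300| > 180 so the shorter arc goes the other way: Δh = 300 − 360 = -60°.
H = 32 + 0.81 × (-60) = -16.6 → -17 → -17 mod 360 = 343°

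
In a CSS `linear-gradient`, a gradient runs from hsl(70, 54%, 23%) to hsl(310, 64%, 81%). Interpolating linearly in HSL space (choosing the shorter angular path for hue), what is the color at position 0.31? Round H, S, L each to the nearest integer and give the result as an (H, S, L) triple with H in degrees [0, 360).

Hue: 310 − 70 = 240°, but |240| > 180 so the shorter arc goes the other way: Δh = 240 − 360 = -120°.
H = 70 + 0.31 × (-120) = 32.8 → 33°
S = 54 + 0.31 × (64 − 54) = 57.1 → 57%
L = 23 + 0.31 × (81 − 23) = 40.98 → 41%

(33, 57, 41)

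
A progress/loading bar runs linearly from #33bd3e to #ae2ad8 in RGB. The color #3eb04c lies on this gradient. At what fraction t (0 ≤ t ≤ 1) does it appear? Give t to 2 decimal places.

0.09

Invert the lerp on the B channel (largest span, 154): t = (76 − 62) / (216 − 62) = 14/154 = 0.090909.
Check on R: (62 − 51)/(174 − 51) = 0.08943 ✓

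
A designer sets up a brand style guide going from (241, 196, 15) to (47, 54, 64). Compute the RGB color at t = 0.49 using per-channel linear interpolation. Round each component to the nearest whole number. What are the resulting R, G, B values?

R = 241 + 0.49 × (47 − 241) = 241 + 0.49 × -194 = 145.94 → 146
G = 196 + 0.49 × (54 − 196) = 196 + 0.49 × -142 = 126.42 → 126
B = 15 + 0.49 × (64 − 15) = 15 + 0.49 × 49 = 39.01 → 39
So the blended color is (146, 126, 39), about #927e27.

(146, 126, 39)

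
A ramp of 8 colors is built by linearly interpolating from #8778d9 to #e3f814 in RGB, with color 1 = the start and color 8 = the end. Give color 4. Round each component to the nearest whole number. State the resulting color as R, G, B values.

(174, 175, 133)

With 8 swatches and endpoints inclusive, swatch 4 sits at t = (4 − 1)/(8 − 1) = 3/7 ≈ 0.4286.
#8778d9 → (135, 120, 217); #e3f814 → (227, 248, 20).
R = 135 + 0.4286 × (227 − 135) = 174.431 → 174
G = 120 + 0.4286 × (248 − 120) = 174.861 → 175
B = 217 + 0.4286 × (20 − 217) = 132.566 → 133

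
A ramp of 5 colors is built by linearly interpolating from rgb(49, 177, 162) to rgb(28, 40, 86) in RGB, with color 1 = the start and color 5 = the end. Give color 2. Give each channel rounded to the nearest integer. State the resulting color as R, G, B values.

With 5 swatches and endpoints inclusive, swatch 2 sits at t = (2 − 1)/(5 − 1) = 1/4 ≈ 0.25.
R = 49 + 0.25 × (28 − 49) = 43.75 → 44
G = 177 + 0.25 × (40 − 177) = 142.75 → 143
B = 162 + 0.25 × (86 − 162) = 143 → 143

(44, 143, 143)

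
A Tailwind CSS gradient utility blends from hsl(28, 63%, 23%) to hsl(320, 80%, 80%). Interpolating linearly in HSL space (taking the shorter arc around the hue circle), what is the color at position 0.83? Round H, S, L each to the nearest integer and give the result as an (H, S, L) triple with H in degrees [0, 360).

(332, 77, 70)

Hue: 320 − 28 = 292°, but |292| > 180 so the shorter arc goes the other way: Δh = 292 − 360 = -68°.
H = 28 + 0.83 × (-68) = -28.44 → -28 → -28 mod 360 = 332°
S = 63 + 0.83 × (80 − 63) = 77.11 → 77%
L = 23 + 0.83 × (80 − 23) = 70.31 → 70%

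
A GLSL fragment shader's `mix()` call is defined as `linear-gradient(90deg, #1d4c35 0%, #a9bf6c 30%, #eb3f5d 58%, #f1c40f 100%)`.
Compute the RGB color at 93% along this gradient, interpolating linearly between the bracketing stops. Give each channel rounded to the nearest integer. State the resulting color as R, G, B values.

(240, 174, 28)

93% lies between the 58% and 100% stops, so the local fraction is t = (93 − 58)/(100 − 58) = 35/42 ≈ 0.8333.
#eb3f5d → (235, 63, 93); #f1c40f → (241, 196, 15).
R = 235 + 0.8333 × (241 − 235) = 240 → 240
G = 63 + 0.8333 × (196 − 63) = 173.829 → 174
B = 93 + 0.8333 × (15 − 93) = 28.003 → 28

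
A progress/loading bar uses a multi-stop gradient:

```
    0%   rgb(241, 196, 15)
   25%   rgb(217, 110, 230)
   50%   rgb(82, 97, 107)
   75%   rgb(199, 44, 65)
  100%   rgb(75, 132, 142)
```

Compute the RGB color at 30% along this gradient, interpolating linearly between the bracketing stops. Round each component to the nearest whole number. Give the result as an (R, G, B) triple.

30% lies between the 25% and 50% stops, so the local fraction is t = (30 − 25)/(50 − 25) = 5/25 ≈ 0.2.
R = 217 + 0.2 × (82 − 217) = 190 → 190
G = 110 + 0.2 × (97 − 110) = 107.4 → 107
B = 230 + 0.2 × (107 − 230) = 205.4 → 205

(190, 107, 205)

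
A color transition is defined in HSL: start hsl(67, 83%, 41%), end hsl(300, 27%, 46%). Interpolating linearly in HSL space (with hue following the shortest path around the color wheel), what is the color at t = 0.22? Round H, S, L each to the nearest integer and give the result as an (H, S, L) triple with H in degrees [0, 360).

(39, 71, 42)

Hue: 300 − 67 = 233°, but |233| > 180 so the shorter arc goes the other way: Δh = 233 − 360 = -127°.
H = 67 + 0.22 × (-127) = 39.06 → 39°
S = 83 + 0.22 × (27 − 83) = 70.68 → 71%
L = 41 + 0.22 × (46 − 41) = 42.1 → 42%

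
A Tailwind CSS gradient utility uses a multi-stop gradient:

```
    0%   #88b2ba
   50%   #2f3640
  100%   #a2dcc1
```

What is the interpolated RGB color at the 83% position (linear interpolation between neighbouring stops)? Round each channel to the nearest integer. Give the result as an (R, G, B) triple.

(123, 164, 149)

83% lies between the 50% and 100% stops, so the local fraction is t = (83 − 50)/(100 − 50) = 33/50 ≈ 0.66.
#2f3640 → (47, 54, 64); #a2dcc1 → (162, 220, 193).
R = 47 + 0.66 × (162 − 47) = 122.9 → 123
G = 54 + 0.66 × (220 − 54) = 163.56 → 164
B = 64 + 0.66 × (193 − 64) = 149.14 → 149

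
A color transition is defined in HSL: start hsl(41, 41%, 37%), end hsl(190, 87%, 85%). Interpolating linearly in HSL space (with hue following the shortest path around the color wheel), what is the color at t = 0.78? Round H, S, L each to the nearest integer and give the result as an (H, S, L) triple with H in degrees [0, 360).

(157, 77, 74)

Hue arc: Δh = 190 − 41 = 149° (|Δh| ≤ 180, already the shorter path).
H = 41 + 0.78 × (149) = 157.22 → 157°
S = 41 + 0.78 × (87 − 41) = 76.88 → 77%
L = 37 + 0.78 × (85 − 37) = 74.44 → 74%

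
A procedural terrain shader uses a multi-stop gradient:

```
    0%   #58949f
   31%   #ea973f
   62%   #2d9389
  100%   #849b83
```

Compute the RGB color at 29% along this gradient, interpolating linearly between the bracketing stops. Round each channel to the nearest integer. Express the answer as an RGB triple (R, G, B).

(225, 151, 69)

29% lies between the 0% and 31% stops, so the local fraction is t = (29 − 0)/(31 − 0) = 29/31 ≈ 0.9355.
#58949f → (88, 148, 159); #ea973f → (234, 151, 63).
R = 88 + 0.9355 × (234 − 88) = 224.583 → 225
G = 148 + 0.9355 × (151 − 148) = 150.806 → 151
B = 159 + 0.9355 × (63 − 159) = 69.192 → 69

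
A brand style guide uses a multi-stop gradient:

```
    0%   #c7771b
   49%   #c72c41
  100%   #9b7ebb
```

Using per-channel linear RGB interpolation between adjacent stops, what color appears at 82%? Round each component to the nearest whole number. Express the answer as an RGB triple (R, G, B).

(171, 97, 144)

82% lies between the 49% and 100% stops, so the local fraction is t = (82 − 49)/(100 − 49) = 33/51 ≈ 0.6471.
#c72c41 → (199, 44, 65); #9b7ebb → (155, 126, 187).
R = 199 + 0.6471 × (155 − 199) = 170.528 → 171
G = 44 + 0.6471 × (126 − 44) = 97.062 → 97
B = 65 + 0.6471 × (187 − 65) = 143.946 → 144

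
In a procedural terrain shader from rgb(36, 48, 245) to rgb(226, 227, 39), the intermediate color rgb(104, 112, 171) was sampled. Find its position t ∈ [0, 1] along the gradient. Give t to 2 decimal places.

0.36

Invert the lerp on the B channel (largest span, 206): t = (171 − 245) / (39 − 245) = -74/-206 = 0.35922.
Check on R: (104 − 36)/(226 − 36) = 0.3579 ✓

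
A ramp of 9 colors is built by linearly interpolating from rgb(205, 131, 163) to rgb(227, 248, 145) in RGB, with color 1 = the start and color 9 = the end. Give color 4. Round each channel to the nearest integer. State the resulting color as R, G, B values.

With 9 swatches and endpoints inclusive, swatch 4 sits at t = (4 − 1)/(9 − 1) = 3/8 ≈ 0.375.
R = 205 + 0.375 × (227 − 205) = 213.25 → 213
G = 131 + 0.375 × (248 − 131) = 174.875 → 175
B = 163 + 0.375 × (145 − 163) = 156.25 → 156

(213, 175, 156)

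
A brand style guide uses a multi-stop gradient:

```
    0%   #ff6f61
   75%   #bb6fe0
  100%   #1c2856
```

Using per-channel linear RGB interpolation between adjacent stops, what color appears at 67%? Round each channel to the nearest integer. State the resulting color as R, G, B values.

(194, 111, 210)

67% lies between the 0% and 75% stops, so the local fraction is t = (67 − 0)/(75 − 0) = 67/75 ≈ 0.8933.
#ff6f61 → (255, 111, 97); #bb6fe0 → (187, 111, 224).
R = 255 + 0.8933 × (187 − 255) = 194.256 → 194
G = 111 + 0.8933 × (111 − 111) = 111 → 111
B = 97 + 0.8933 × (224 − 97) = 210.449 → 210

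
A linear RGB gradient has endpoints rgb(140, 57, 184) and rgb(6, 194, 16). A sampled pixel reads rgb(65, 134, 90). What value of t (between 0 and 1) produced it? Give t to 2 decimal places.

Invert the lerp on the B channel (largest span, 168): t = (90 − 184) / (16 − 184) = -94/-168 = 0.55952.
Check on R: (65 − 140)/(6 − 140) = 0.5597 ✓

0.56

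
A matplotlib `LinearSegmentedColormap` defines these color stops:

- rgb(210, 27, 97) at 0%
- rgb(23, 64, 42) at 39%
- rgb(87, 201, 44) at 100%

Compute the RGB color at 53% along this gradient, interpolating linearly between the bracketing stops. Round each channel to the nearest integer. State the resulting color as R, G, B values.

(38, 95, 42)

53% lies between the 39% and 100% stops, so the local fraction is t = (53 − 39)/(100 − 39) = 14/61 ≈ 0.2295.
R = 23 + 0.2295 × (87 − 23) = 37.688 → 38
G = 64 + 0.2295 × (201 − 64) = 95.442 → 95
B = 42 + 0.2295 × (44 − 42) = 42.459 → 42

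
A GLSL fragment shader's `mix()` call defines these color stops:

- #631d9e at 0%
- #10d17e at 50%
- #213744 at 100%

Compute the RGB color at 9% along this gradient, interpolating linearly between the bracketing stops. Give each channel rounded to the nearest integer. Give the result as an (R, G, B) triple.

(84, 61, 152)

9% lies between the 0% and 50% stops, so the local fraction is t = (9 − 0)/(50 − 0) = 9/50 ≈ 0.18.
#631d9e → (99, 29, 158); #10d17e → (16, 209, 126).
R = 99 + 0.18 × (16 − 99) = 84.06 → 84
G = 29 + 0.18 × (209 − 29) = 61.4 → 61
B = 158 + 0.18 × (126 − 158) = 152.24 → 152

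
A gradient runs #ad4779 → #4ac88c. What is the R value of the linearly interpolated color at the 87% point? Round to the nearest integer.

87

R₁ = 173 (from #ad4779), R₂ = 74 (from #4ac88c).
R = 173 + 0.87 × (74 − 173) = 86.87 → 87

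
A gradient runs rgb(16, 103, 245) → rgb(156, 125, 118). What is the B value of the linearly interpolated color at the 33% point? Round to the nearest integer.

203

B = 245 + 0.33 × (118 − 245) = 203.09 → 203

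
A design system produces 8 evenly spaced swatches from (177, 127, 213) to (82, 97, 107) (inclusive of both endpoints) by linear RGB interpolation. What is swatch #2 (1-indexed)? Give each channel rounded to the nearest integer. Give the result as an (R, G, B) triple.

With 8 swatches and endpoints inclusive, swatch 2 sits at t = (2 − 1)/(8 − 1) = 1/7 ≈ 0.1429.
R = 177 + 0.1429 × (82 − 177) = 163.424 → 163
G = 127 + 0.1429 × (97 − 127) = 122.713 → 123
B = 213 + 0.1429 × (107 − 213) = 197.853 → 198

(163, 123, 198)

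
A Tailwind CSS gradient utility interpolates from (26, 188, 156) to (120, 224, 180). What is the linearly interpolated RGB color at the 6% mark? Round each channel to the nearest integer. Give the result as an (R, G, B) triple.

6% corresponds to t = 0.06.
R = 26 + 0.06 × (120 − 26) = 26 + 0.06 × 94 = 31.64 → 32
G = 188 + 0.06 × (224 − 188) = 188 + 0.06 × 36 = 190.16 → 190
B = 156 + 0.06 × (180 − 156) = 156 + 0.06 × 24 = 157.44 → 157

(32, 190, 157)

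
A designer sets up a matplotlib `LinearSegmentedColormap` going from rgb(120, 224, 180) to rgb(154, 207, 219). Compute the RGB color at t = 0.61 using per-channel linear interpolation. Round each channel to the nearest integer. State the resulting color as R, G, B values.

R = 120 + 0.61 × (154 − 120) = 120 + 0.61 × 34 = 140.74 → 141
G = 224 + 0.61 × (207 − 224) = 224 + 0.61 × -17 = 213.63 → 214
B = 180 + 0.61 × (219 − 180) = 180 + 0.61 × 39 = 203.79 → 204
So the blended color is (141, 214, 204), about #8dd6cc.

(141, 214, 204)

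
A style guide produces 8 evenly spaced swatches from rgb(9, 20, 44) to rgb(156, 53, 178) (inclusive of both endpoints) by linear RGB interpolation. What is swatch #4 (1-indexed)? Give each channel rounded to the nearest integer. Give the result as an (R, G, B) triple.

With 8 swatches and endpoints inclusive, swatch 4 sits at t = (4 − 1)/(8 − 1) = 3/7 ≈ 0.4286.
R = 9 + 0.4286 × (156 − 9) = 72.004 → 72
G = 20 + 0.4286 × (53 − 20) = 34.144 → 34
B = 44 + 0.4286 × (178 − 44) = 101.432 → 101

(72, 34, 101)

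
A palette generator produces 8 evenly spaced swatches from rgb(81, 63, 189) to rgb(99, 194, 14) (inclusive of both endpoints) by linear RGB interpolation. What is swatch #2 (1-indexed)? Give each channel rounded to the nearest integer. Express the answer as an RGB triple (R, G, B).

With 8 swatches and endpoints inclusive, swatch 2 sits at t = (2 − 1)/(8 − 1) = 1/7 ≈ 0.1429.
R = 81 + 0.1429 × (99 − 81) = 83.572 → 84
G = 63 + 0.1429 × (194 − 63) = 81.72 → 82
B = 189 + 0.1429 × (14 − 189) = 163.993 → 164

(84, 82, 164)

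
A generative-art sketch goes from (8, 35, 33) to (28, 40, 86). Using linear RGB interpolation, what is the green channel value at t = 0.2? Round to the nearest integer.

G = 35 + 0.2 × (40 − 35) = 36 → 36

36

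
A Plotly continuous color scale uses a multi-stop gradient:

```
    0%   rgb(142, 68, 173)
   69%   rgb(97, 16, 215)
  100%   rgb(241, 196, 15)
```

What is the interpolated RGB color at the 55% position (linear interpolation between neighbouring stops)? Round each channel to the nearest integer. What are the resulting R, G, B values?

55% lies between the 0% and 69% stops, so the local fraction is t = (55 − 0)/(69 − 0) = 55/69 ≈ 0.7971.
R = 142 + 0.7971 × (97 − 142) = 106.13 → 106
G = 68 + 0.7971 × (16 − 68) = 26.551 → 27
B = 173 + 0.7971 × (215 − 173) = 206.478 → 206

(106, 27, 206)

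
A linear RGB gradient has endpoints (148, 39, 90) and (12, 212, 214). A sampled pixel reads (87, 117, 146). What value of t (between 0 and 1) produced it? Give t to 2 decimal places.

0.45

Invert the lerp on the G channel (largest span, 173): t = (117 − 39) / (212 − 39) = 78/173 = 0.45087.
Check on R: (87 − 148)/(12 − 148) = 0.4485 ✓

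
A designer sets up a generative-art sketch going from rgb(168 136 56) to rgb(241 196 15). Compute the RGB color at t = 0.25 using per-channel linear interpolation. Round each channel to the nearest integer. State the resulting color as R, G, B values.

(186, 151, 46)

R = 168 + 0.25 × (241 − 168) = 168 + 0.25 × 73 = 186.25 → 186
G = 136 + 0.25 × (196 − 136) = 136 + 0.25 × 60 = 151 → 151
B = 56 + 0.25 × (15 − 56) = 56 + 0.25 × -41 = 45.75 → 46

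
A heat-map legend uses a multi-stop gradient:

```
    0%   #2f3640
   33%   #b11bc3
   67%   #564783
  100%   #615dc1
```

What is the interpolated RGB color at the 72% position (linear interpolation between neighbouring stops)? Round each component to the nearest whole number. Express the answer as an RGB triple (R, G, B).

(88, 74, 140)

72% lies between the 67% and 100% stops, so the local fraction is t = (72 − 67)/(100 − 67) = 5/33 ≈ 0.1515.
#564783 → (86, 71, 131); #615dc1 → (97, 93, 193).
R = 86 + 0.1515 × (97 − 86) = 87.666 → 88
G = 71 + 0.1515 × (93 − 71) = 74.333 → 74
B = 131 + 0.1515 × (193 − 131) = 140.393 → 140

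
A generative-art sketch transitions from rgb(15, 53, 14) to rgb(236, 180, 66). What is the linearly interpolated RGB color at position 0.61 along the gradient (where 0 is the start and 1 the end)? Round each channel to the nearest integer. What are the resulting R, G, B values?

R = 15 + 0.61 × (236 − 15) = 15 + 0.61 × 221 = 149.81 → 150
G = 53 + 0.61 × (180 − 53) = 53 + 0.61 × 127 = 130.47 → 130
B = 14 + 0.61 × (66 − 14) = 14 + 0.61 × 52 = 45.72 → 46

(150, 130, 46)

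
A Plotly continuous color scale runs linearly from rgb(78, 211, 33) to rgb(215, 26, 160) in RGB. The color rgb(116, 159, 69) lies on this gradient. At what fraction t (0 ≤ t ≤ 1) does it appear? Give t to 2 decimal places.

Invert the lerp on the G channel (largest span, 185): t = (159 − 211) / (26 − 211) = -52/-185 = 0.28108.
Check on R: (116 − 78)/(215 − 78) = 0.2774 ✓

0.28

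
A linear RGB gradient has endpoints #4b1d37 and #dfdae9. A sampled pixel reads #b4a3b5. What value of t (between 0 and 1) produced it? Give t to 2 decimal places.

0.71

Invert the lerp on the G channel (largest span, 189): t = (163 − 29) / (218 − 29) = 134/189 = 0.70899.
Check on R: (180 − 75)/(223 − 75) = 0.7095 ✓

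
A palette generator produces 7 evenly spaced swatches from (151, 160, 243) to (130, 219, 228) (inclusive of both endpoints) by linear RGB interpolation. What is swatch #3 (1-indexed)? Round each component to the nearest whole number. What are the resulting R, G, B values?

With 7 swatches and endpoints inclusive, swatch 3 sits at t = (3 − 1)/(7 − 1) = 2/6 ≈ 0.3333.
R = 151 + 0.3333 × (130 − 151) = 144.001 → 144
G = 160 + 0.3333 × (219 − 160) = 179.665 → 180
B = 243 + 0.3333 × (228 − 243) = 238 → 238

(144, 180, 238)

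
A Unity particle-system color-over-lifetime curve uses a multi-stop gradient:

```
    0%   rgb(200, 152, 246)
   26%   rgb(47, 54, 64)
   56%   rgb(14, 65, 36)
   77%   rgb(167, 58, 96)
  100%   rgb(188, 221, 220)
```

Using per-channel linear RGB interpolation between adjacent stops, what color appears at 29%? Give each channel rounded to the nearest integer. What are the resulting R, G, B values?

(44, 55, 61)

29% lies between the 26% and 56% stops, so the local fraction is t = (29 − 26)/(56 − 26) = 3/30 ≈ 0.1.
R = 47 + 0.1 × (14 − 47) = 43.7 → 44
G = 54 + 0.1 × (65 − 54) = 55.1 → 55
B = 64 + 0.1 × (36 − 64) = 61.2 → 61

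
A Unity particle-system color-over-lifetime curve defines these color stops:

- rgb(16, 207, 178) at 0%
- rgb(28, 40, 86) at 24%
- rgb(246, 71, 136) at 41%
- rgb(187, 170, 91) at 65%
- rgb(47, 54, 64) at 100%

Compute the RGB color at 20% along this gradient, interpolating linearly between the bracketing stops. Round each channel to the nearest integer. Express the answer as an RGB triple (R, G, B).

(26, 68, 101)

20% lies between the 0% and 24% stops, so the local fraction is t = (20 − 0)/(24 − 0) = 20/24 ≈ 0.8333.
R = 16 + 0.8333 × (28 − 16) = 26 → 26
G = 207 + 0.8333 × (40 − 207) = 67.839 → 68
B = 178 + 0.8333 × (86 − 178) = 101.336 → 101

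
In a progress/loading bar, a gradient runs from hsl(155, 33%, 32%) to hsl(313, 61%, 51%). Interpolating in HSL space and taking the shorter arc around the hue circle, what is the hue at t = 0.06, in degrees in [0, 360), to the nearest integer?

Hue arc: Δh = 313 − 155 = 158° (|Δh| ≤ 180, already the shorter path).
H = 155 + 0.06 × (158) = 164.48 → 164°

164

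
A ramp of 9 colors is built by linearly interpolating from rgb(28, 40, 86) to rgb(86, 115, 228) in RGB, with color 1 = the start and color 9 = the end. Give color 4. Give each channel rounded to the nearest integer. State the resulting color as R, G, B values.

With 9 swatches and endpoints inclusive, swatch 4 sits at t = (4 − 1)/(9 − 1) = 3/8 ≈ 0.375.
R = 28 + 0.375 × (86 − 28) = 49.75 → 50
G = 40 + 0.375 × (115 − 40) = 68.125 → 68
B = 86 + 0.375 × (228 − 86) = 139.25 → 139

(50, 68, 139)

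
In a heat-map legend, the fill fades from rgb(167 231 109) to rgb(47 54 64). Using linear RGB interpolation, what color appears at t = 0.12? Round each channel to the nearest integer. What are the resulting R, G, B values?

(153, 210, 104)

R = 167 + 0.12 × (47 − 167) = 167 + 0.12 × -120 = 152.6 → 153
G = 231 + 0.12 × (54 − 231) = 231 + 0.12 × -177 = 209.76 → 210
B = 109 + 0.12 × (64 − 109) = 109 + 0.12 × -45 = 103.6 → 104
So the blended color is (153, 210, 104), about #99d268.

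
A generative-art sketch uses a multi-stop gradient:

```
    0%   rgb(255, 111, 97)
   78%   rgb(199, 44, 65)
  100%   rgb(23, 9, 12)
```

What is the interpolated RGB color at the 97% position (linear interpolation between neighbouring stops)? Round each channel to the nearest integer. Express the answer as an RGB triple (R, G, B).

97% lies between the 78% and 100% stops, so the local fraction is t = (97 − 78)/(100 − 78) = 19/22 ≈ 0.8636.
R = 199 + 0.8636 × (23 − 199) = 47.006 → 47
G = 44 + 0.8636 × (9 − 44) = 13.774 → 14
B = 65 + 0.8636 × (12 − 65) = 19.229 → 19

(47, 14, 19)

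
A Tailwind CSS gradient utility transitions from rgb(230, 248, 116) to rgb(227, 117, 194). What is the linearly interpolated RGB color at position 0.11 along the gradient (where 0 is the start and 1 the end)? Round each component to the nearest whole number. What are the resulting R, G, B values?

R = 230 + 0.11 × (227 − 230) = 230 + 0.11 × -3 = 229.67 → 230
G = 248 + 0.11 × (117 − 248) = 248 + 0.11 × -131 = 233.59 → 234
B = 116 + 0.11 × (194 − 116) = 116 + 0.11 × 78 = 124.58 → 125

(230, 234, 125)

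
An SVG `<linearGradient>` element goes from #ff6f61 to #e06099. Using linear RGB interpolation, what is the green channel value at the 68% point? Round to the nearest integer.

101

G₁ = 111 (from #ff6f61), G₂ = 96 (from #e06099).
G = 111 + 0.68 × (96 − 111) = 100.8 → 101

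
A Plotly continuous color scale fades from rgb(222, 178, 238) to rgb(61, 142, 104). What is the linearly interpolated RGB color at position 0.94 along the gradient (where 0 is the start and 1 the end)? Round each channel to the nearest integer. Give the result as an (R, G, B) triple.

R = 222 + 0.94 × (61 − 222) = 222 + 0.94 × -161 = 70.66 → 71
G = 178 + 0.94 × (142 − 178) = 178 + 0.94 × -36 = 144.16 → 144
B = 238 + 0.94 × (104 − 238) = 238 + 0.94 × -134 = 112.04 → 112
So the blended color is (71, 144, 112), about #479070.

(71, 144, 112)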